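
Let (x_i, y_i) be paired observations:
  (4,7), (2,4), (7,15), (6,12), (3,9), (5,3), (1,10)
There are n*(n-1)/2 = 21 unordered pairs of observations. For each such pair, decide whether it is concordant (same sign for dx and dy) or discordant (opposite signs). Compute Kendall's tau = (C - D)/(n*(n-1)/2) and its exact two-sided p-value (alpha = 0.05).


Step 1: Enumerate the 21 unordered pairs (i,j) with i<j and classify each by sign(x_j-x_i) * sign(y_j-y_i).
  (1,2):dx=-2,dy=-3->C; (1,3):dx=+3,dy=+8->C; (1,4):dx=+2,dy=+5->C; (1,5):dx=-1,dy=+2->D
  (1,6):dx=+1,dy=-4->D; (1,7):dx=-3,dy=+3->D; (2,3):dx=+5,dy=+11->C; (2,4):dx=+4,dy=+8->C
  (2,5):dx=+1,dy=+5->C; (2,6):dx=+3,dy=-1->D; (2,7):dx=-1,dy=+6->D; (3,4):dx=-1,dy=-3->C
  (3,5):dx=-4,dy=-6->C; (3,6):dx=-2,dy=-12->C; (3,7):dx=-6,dy=-5->C; (4,5):dx=-3,dy=-3->C
  (4,6):dx=-1,dy=-9->C; (4,7):dx=-5,dy=-2->C; (5,6):dx=+2,dy=-6->D; (5,7):dx=-2,dy=+1->D
  (6,7):dx=-4,dy=+7->D
Step 2: C = 13, D = 8, total pairs = 21.
Step 3: tau = (C - D)/(n(n-1)/2) = (13 - 8)/21 = 0.238095.
Step 4: Exact two-sided p-value (enumerate n! = 5040 permutations of y under H0): p = 0.561905.
Step 5: alpha = 0.05. fail to reject H0.

tau_b = 0.2381 (C=13, D=8), p = 0.561905, fail to reject H0.


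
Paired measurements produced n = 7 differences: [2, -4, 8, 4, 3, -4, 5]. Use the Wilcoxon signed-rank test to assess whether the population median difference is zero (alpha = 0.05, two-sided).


Step 1: Drop any zero differences (none here) and take |d_i|.
|d| = [2, 4, 8, 4, 3, 4, 5]
Step 2: Midrank |d_i| (ties get averaged ranks).
ranks: |2|->1, |4|->4, |8|->7, |4|->4, |3|->2, |4|->4, |5|->6
Step 3: Attach original signs; sum ranks with positive sign and with negative sign.
W+ = 1 + 7 + 4 + 2 + 6 = 20
W- = 4 + 4 = 8
(Check: W+ + W- = 28 should equal n(n+1)/2 = 28.)
Step 4: Test statistic W = min(W+, W-) = 8.
Step 5: Ties in |d|, so use the tie-corrected normal approximation.
        E[W] = n(n+1)/4 = 7*8/4 = 14.
        Tie groups: |d|=4 (t=3); sum(t^3 - t) = 24.
        Var[W] = n(n+1)(2n+1)/24 - sum(t^3-t)/48 = 840/24 - 24/48 = 34.5.
        z = (W - E[W]) / sqrt(Var[W]) = (8 - 14) / 5.8737 = -1.0215.
        Two-sided p = 2*Phi(z) = 0.307014.
Step 6: alpha = 0.05. fail to reject H0.

W+ = 20, W- = 8, W = min = 8, p = 0.307014, fail to reject H0.


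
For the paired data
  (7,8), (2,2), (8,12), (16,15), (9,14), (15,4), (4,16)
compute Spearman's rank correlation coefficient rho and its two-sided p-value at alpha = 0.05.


Step 1: Rank x and y separately (midranks; no ties here).
rank(x): 7->3, 2->1, 8->4, 16->7, 9->5, 15->6, 4->2
rank(y): 8->3, 2->1, 12->4, 15->6, 14->5, 4->2, 16->7
Step 2: d_i = R_x(i) - R_y(i); compute d_i^2.
  (3-3)^2=0, (1-1)^2=0, (4-4)^2=0, (7-6)^2=1, (5-5)^2=0, (6-2)^2=16, (2-7)^2=25
sum(d^2) = 42.
Step 3: rho = 1 - 6*42 / (7*(7^2 - 1)) = 1 - 252/336 = 0.250000.
Step 4: Under H0, t = rho * sqrt((n-2)/(1-rho^2)) = 0.5774 ~ t(5).
Step 5: Two-sided p-value from the t-distribution with 5 df = 0.588724.
Step 6: alpha = 0.05. fail to reject H0.

rho = 0.2500, p = 0.588724, fail to reject H0 at alpha = 0.05.


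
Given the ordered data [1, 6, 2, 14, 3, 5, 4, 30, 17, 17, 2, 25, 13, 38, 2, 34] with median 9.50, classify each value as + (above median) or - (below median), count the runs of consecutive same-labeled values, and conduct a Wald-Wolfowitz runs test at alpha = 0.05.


Step 1: Compute median = 9.50; label A = above, B = below.
Labels in order: BBBABBBAAABAAABA  (n_A = 8, n_B = 8)
Step 2: Count runs R = 8.
Step 3: Under H0 (random ordering), E[R] = 2*n_A*n_B/(n_A+n_B) + 1 = 2*8*8/16 + 1 = 9.0000.
        Var[R] = 2*n_A*n_B*(2*n_A*n_B - n_A - n_B) / ((n_A+n_B)^2 * (n_A+n_B-1)) = 14336/3840 = 3.7333.
        SD[R] = 1.9322.
Step 4: Continuity-corrected z = (R + 0.5 - E[R]) / SD[R] = (8 + 0.5 - 9.0000) / 1.9322 = -0.2588.
Step 5: Two-sided p-value via normal approximation = 2*(1 - Phi(|z|)) = 0.795809.
Step 6: alpha = 0.05. fail to reject H0.

R = 8, z = -0.2588, p = 0.795809, fail to reject H0.


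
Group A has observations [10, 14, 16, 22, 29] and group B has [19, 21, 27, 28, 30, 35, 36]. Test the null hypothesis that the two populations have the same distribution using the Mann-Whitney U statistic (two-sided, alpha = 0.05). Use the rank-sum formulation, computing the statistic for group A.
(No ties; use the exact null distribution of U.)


Step 1: Combine and sort all 12 observations; assign midranks.
sorted (value, group): (10,X), (14,X), (16,X), (19,Y), (21,Y), (22,X), (27,Y), (28,Y), (29,X), (30,Y), (35,Y), (36,Y)
ranks: 10->1, 14->2, 16->3, 19->4, 21->5, 22->6, 27->7, 28->8, 29->9, 30->10, 35->11, 36->12
Step 2: Rank sum for X: R1 = 1 + 2 + 3 + 6 + 9 = 21.
Step 3: U_X = R1 - n1(n1+1)/2 = 21 - 5*6/2 = 21 - 15 = 6.
       U_Y = n1*n2 - U_X = 35 - 6 = 29.
Step 4: No ties, so the exact null distribution of U (based on enumerating the C(12,5) = 792 equally likely rank assignments) gives the two-sided p-value.
Step 5: p-value = 0.073232; compare to alpha = 0.05. fail to reject H0.

U_X = 6, p = 0.073232, fail to reject H0 at alpha = 0.05.


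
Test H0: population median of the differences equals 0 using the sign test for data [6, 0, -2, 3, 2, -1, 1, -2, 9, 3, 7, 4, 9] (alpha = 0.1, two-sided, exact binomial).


Step 1: Discard zero differences. Original n = 13; n_eff = number of nonzero differences = 12.
Nonzero differences (with sign): +6, -2, +3, +2, -1, +1, -2, +9, +3, +7, +4, +9
Step 2: Count signs: positive = 9, negative = 3.
Step 3: Under H0: P(positive) = 0.5, so the number of positives S ~ Bin(12, 0.5).
Step 4: Two-sided exact p-value = sum of Bin(12,0.5) probabilities at or below the observed probability = 0.145996.
Step 5: alpha = 0.1. fail to reject H0.

n_eff = 12, pos = 9, neg = 3, p = 0.145996, fail to reject H0.


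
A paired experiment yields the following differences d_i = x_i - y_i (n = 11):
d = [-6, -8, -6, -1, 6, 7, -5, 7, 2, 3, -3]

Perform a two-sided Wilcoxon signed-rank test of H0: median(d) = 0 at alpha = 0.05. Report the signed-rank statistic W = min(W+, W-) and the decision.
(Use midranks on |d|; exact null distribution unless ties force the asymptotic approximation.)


Step 1: Drop any zero differences (none here) and take |d_i|.
|d| = [6, 8, 6, 1, 6, 7, 5, 7, 2, 3, 3]
Step 2: Midrank |d_i| (ties get averaged ranks).
ranks: |6|->7, |8|->11, |6|->7, |1|->1, |6|->7, |7|->9.5, |5|->5, |7|->9.5, |2|->2, |3|->3.5, |3|->3.5
Step 3: Attach original signs; sum ranks with positive sign and with negative sign.
W+ = 7 + 9.5 + 9.5 + 2 + 3.5 = 31.5
W- = 7 + 11 + 7 + 1 + 5 + 3.5 = 34.5
(Check: W+ + W- = 66 should equal n(n+1)/2 = 66.)
Step 4: Test statistic W = min(W+, W-) = 31.5.
Step 5: Ties in |d|, so use the tie-corrected normal approximation.
        E[W] = n(n+1)/4 = 11*12/4 = 33.
        Tie groups: |d|=3 (t=2), |d|=6 (t=3), |d|=7 (t=2); sum(t^3 - t) = 36.
        Var[W] = n(n+1)(2n+1)/24 - sum(t^3-t)/48 = 3036/24 - 36/48 = 125.75.
        z = (W - E[W]) / sqrt(Var[W]) = (31.5 - 33) / 11.2138 = -0.1338.
        Two-sided p = 2*Phi(z) = 0.893590.
Step 6: alpha = 0.05. fail to reject H0.

W+ = 31.5, W- = 34.5, W = min = 31.5, p = 0.893590, fail to reject H0.


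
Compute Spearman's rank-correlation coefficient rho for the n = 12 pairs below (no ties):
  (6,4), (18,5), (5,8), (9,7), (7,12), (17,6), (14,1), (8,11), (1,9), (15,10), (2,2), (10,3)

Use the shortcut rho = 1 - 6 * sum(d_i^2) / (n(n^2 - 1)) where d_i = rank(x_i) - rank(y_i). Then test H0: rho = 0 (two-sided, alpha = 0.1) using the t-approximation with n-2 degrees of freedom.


Step 1: Rank x and y separately (midranks; no ties here).
rank(x): 6->4, 18->12, 5->3, 9->7, 7->5, 17->11, 14->9, 8->6, 1->1, 15->10, 2->2, 10->8
rank(y): 4->4, 5->5, 8->8, 7->7, 12->12, 6->6, 1->1, 11->11, 9->9, 10->10, 2->2, 3->3
Step 2: d_i = R_x(i) - R_y(i); compute d_i^2.
  (4-4)^2=0, (12-5)^2=49, (3-8)^2=25, (7-7)^2=0, (5-12)^2=49, (11-6)^2=25, (9-1)^2=64, (6-11)^2=25, (1-9)^2=64, (10-10)^2=0, (2-2)^2=0, (8-3)^2=25
sum(d^2) = 326.
Step 3: rho = 1 - 6*326 / (12*(12^2 - 1)) = 1 - 1956/1716 = -0.139860.
Step 4: Under H0, t = rho * sqrt((n-2)/(1-rho^2)) = -0.4467 ~ t(10).
Step 5: Two-sided p-value from the t-distribution with 10 df = 0.664633.
Step 6: alpha = 0.1. fail to reject H0.

rho = -0.1399, p = 0.664633, fail to reject H0 at alpha = 0.1.


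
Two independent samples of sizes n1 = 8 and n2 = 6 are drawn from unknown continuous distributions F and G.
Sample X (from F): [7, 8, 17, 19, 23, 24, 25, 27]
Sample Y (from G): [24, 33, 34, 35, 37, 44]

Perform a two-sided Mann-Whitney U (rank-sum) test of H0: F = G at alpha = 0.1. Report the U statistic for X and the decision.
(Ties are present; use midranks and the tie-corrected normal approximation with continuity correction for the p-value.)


Step 1: Combine and sort all 14 observations; assign midranks.
sorted (value, group): (7,X), (8,X), (17,X), (19,X), (23,X), (24,X), (24,Y), (25,X), (27,X), (33,Y), (34,Y), (35,Y), (37,Y), (44,Y)
ranks: 7->1, 8->2, 17->3, 19->4, 23->5, 24->6.5, 24->6.5, 25->8, 27->9, 33->10, 34->11, 35->12, 37->13, 44->14
Step 2: Rank sum for X: R1 = 1 + 2 + 3 + 4 + 5 + 6.5 + 8 + 9 = 38.5.
Step 3: U_X = R1 - n1(n1+1)/2 = 38.5 - 8*9/2 = 38.5 - 36 = 2.5.
       U_Y = n1*n2 - U_X = 48 - 2.5 = 45.5.
Step 4: Ties are present, so use the tie-corrected normal approximation (with continuity correction) for the p-value.
Step 5: p-value = 0.006646; compare to alpha = 0.1. reject H0.

U_X = 2.5, p = 0.006646, reject H0 at alpha = 0.1.


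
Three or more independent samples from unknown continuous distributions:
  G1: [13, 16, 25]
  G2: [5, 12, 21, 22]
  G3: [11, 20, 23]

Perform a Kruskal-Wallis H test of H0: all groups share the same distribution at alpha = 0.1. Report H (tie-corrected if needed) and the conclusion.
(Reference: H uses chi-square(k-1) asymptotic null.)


Step 1: Combine all N = 10 observations and assign midranks.
sorted (value, group, rank): (5,G2,1), (11,G3,2), (12,G2,3), (13,G1,4), (16,G1,5), (20,G3,6), (21,G2,7), (22,G2,8), (23,G3,9), (25,G1,10)
Step 2: Sum ranks within each group.
R_1 = 19 (n_1 = 3)
R_2 = 19 (n_2 = 4)
R_3 = 17 (n_3 = 3)
Step 3: H = 12/(N(N+1)) * sum(R_i^2/n_i) - 3(N+1)
     = 12/(10*11) * (19^2/3 + 19^2/4 + 17^2/3) - 3*11
     = 0.109091 * 306.917 - 33
     = 0.481818.
Step 4: No ties, so H is used without correction.
Step 5: Under H0, H ~ chi^2(2); p-value = 0.785913.
Step 6: alpha = 0.1. fail to reject H0.

H = 0.4818, df = 2, p = 0.785913, fail to reject H0.


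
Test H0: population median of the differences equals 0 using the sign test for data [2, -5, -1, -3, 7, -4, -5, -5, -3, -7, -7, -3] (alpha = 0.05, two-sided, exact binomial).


Step 1: Discard zero differences. Original n = 12; n_eff = number of nonzero differences = 12.
Nonzero differences (with sign): +2, -5, -1, -3, +7, -4, -5, -5, -3, -7, -7, -3
Step 2: Count signs: positive = 2, negative = 10.
Step 3: Under H0: P(positive) = 0.5, so the number of positives S ~ Bin(12, 0.5).
Step 4: Two-sided exact p-value = sum of Bin(12,0.5) probabilities at or below the observed probability = 0.038574.
Step 5: alpha = 0.05. reject H0.

n_eff = 12, pos = 2, neg = 10, p = 0.038574, reject H0.


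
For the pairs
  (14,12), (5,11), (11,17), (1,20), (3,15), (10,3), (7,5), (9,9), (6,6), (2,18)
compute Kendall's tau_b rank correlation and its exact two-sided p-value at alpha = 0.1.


Step 1: Enumerate the 45 unordered pairs (i,j) with i<j and classify each by sign(x_j-x_i) * sign(y_j-y_i).
  (1,2):dx=-9,dy=-1->C; (1,3):dx=-3,dy=+5->D; (1,4):dx=-13,dy=+8->D; (1,5):dx=-11,dy=+3->D
  (1,6):dx=-4,dy=-9->C; (1,7):dx=-7,dy=-7->C; (1,8):dx=-5,dy=-3->C; (1,9):dx=-8,dy=-6->C
  (1,10):dx=-12,dy=+6->D; (2,3):dx=+6,dy=+6->C; (2,4):dx=-4,dy=+9->D; (2,5):dx=-2,dy=+4->D
  (2,6):dx=+5,dy=-8->D; (2,7):dx=+2,dy=-6->D; (2,8):dx=+4,dy=-2->D; (2,9):dx=+1,dy=-5->D
  (2,10):dx=-3,dy=+7->D; (3,4):dx=-10,dy=+3->D; (3,5):dx=-8,dy=-2->C; (3,6):dx=-1,dy=-14->C
  (3,7):dx=-4,dy=-12->C; (3,8):dx=-2,dy=-8->C; (3,9):dx=-5,dy=-11->C; (3,10):dx=-9,dy=+1->D
  (4,5):dx=+2,dy=-5->D; (4,6):dx=+9,dy=-17->D; (4,7):dx=+6,dy=-15->D; (4,8):dx=+8,dy=-11->D
  (4,9):dx=+5,dy=-14->D; (4,10):dx=+1,dy=-2->D; (5,6):dx=+7,dy=-12->D; (5,7):dx=+4,dy=-10->D
  (5,8):dx=+6,dy=-6->D; (5,9):dx=+3,dy=-9->D; (5,10):dx=-1,dy=+3->D; (6,7):dx=-3,dy=+2->D
  (6,8):dx=-1,dy=+6->D; (6,9):dx=-4,dy=+3->D; (6,10):dx=-8,dy=+15->D; (7,8):dx=+2,dy=+4->C
  (7,9):dx=-1,dy=+1->D; (7,10):dx=-5,dy=+13->D; (8,9):dx=-3,dy=-3->C; (8,10):dx=-7,dy=+9->D
  (9,10):dx=-4,dy=+12->D
Step 2: C = 13, D = 32, total pairs = 45.
Step 3: tau = (C - D)/(n(n-1)/2) = (13 - 32)/45 = -0.422222.
Step 4: Exact two-sided p-value (enumerate n! = 3628800 permutations of y under H0): p = 0.108313.
Step 5: alpha = 0.1. fail to reject H0.

tau_b = -0.4222 (C=13, D=32), p = 0.108313, fail to reject H0.


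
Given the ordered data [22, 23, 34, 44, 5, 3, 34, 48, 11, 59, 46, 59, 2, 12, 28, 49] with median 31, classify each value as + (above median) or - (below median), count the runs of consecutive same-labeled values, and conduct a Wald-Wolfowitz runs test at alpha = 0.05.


Step 1: Compute median = 31; label A = above, B = below.
Labels in order: BBAABBAABAAABBBA  (n_A = 8, n_B = 8)
Step 2: Count runs R = 8.
Step 3: Under H0 (random ordering), E[R] = 2*n_A*n_B/(n_A+n_B) + 1 = 2*8*8/16 + 1 = 9.0000.
        Var[R] = 2*n_A*n_B*(2*n_A*n_B - n_A - n_B) / ((n_A+n_B)^2 * (n_A+n_B-1)) = 14336/3840 = 3.7333.
        SD[R] = 1.9322.
Step 4: Continuity-corrected z = (R + 0.5 - E[R]) / SD[R] = (8 + 0.5 - 9.0000) / 1.9322 = -0.2588.
Step 5: Two-sided p-value via normal approximation = 2*(1 - Phi(|z|)) = 0.795809.
Step 6: alpha = 0.05. fail to reject H0.

R = 8, z = -0.2588, p = 0.795809, fail to reject H0.


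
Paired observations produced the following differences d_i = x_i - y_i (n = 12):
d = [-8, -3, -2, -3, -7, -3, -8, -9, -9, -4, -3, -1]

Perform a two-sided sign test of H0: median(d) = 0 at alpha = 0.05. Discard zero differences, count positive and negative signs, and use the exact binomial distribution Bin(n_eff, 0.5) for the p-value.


Step 1: Discard zero differences. Original n = 12; n_eff = number of nonzero differences = 12.
Nonzero differences (with sign): -8, -3, -2, -3, -7, -3, -8, -9, -9, -4, -3, -1
Step 2: Count signs: positive = 0, negative = 12.
Step 3: Under H0: P(positive) = 0.5, so the number of positives S ~ Bin(12, 0.5).
Step 4: Two-sided exact p-value = sum of Bin(12,0.5) probabilities at or below the observed probability = 0.000488.
Step 5: alpha = 0.05. reject H0.

n_eff = 12, pos = 0, neg = 12, p = 0.000488, reject H0.


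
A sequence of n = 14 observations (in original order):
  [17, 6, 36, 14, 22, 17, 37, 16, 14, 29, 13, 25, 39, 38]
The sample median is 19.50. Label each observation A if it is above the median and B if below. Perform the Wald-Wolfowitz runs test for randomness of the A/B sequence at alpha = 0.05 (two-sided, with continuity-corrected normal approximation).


Step 1: Compute median = 19.50; label A = above, B = below.
Labels in order: BBABABABBABAAA  (n_A = 7, n_B = 7)
Step 2: Count runs R = 10.
Step 3: Under H0 (random ordering), E[R] = 2*n_A*n_B/(n_A+n_B) + 1 = 2*7*7/14 + 1 = 8.0000.
        Var[R] = 2*n_A*n_B*(2*n_A*n_B - n_A - n_B) / ((n_A+n_B)^2 * (n_A+n_B-1)) = 8232/2548 = 3.2308.
        SD[R] = 1.7974.
Step 4: Continuity-corrected z = (R - 0.5 - E[R]) / SD[R] = (10 - 0.5 - 8.0000) / 1.7974 = 0.8345.
Step 5: Two-sided p-value via normal approximation = 2*(1 - Phi(|z|)) = 0.403986.
Step 6: alpha = 0.05. fail to reject H0.

R = 10, z = 0.8345, p = 0.403986, fail to reject H0.


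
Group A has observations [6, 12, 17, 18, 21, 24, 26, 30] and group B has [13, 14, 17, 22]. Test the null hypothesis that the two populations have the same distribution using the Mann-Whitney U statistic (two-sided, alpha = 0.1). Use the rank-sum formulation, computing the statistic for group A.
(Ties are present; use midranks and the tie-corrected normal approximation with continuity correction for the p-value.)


Step 1: Combine and sort all 12 observations; assign midranks.
sorted (value, group): (6,X), (12,X), (13,Y), (14,Y), (17,X), (17,Y), (18,X), (21,X), (22,Y), (24,X), (26,X), (30,X)
ranks: 6->1, 12->2, 13->3, 14->4, 17->5.5, 17->5.5, 18->7, 21->8, 22->9, 24->10, 26->11, 30->12
Step 2: Rank sum for X: R1 = 1 + 2 + 5.5 + 7 + 8 + 10 + 11 + 12 = 56.5.
Step 3: U_X = R1 - n1(n1+1)/2 = 56.5 - 8*9/2 = 56.5 - 36 = 20.5.
       U_Y = n1*n2 - U_X = 32 - 20.5 = 11.5.
Step 4: Ties are present, so use the tie-corrected normal approximation (with continuity correction) for the p-value.
Step 5: p-value = 0.496152; compare to alpha = 0.1. fail to reject H0.

U_X = 20.5, p = 0.496152, fail to reject H0 at alpha = 0.1.


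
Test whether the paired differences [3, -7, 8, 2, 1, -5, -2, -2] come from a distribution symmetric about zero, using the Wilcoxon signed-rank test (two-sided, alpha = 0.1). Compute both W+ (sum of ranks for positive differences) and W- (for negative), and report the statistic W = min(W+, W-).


Step 1: Drop any zero differences (none here) and take |d_i|.
|d| = [3, 7, 8, 2, 1, 5, 2, 2]
Step 2: Midrank |d_i| (ties get averaged ranks).
ranks: |3|->5, |7|->7, |8|->8, |2|->3, |1|->1, |5|->6, |2|->3, |2|->3
Step 3: Attach original signs; sum ranks with positive sign and with negative sign.
W+ = 5 + 8 + 3 + 1 = 17
W- = 7 + 6 + 3 + 3 = 19
(Check: W+ + W- = 36 should equal n(n+1)/2 = 36.)
Step 4: Test statistic W = min(W+, W-) = 17.
Step 5: Ties in |d|, so use the tie-corrected normal approximation.
        E[W] = n(n+1)/4 = 8*9/4 = 18.
        Tie groups: |d|=2 (t=3); sum(t^3 - t) = 24.
        Var[W] = n(n+1)(2n+1)/24 - sum(t^3-t)/48 = 1224/24 - 24/48 = 50.5.
        z = (W - E[W]) / sqrt(Var[W]) = (17 - 18) / 7.1063 = -0.1407.
        Two-sided p = 2*Phi(z) = 0.888092.
Step 6: alpha = 0.1. fail to reject H0.

W+ = 17, W- = 19, W = min = 17, p = 0.888092, fail to reject H0.


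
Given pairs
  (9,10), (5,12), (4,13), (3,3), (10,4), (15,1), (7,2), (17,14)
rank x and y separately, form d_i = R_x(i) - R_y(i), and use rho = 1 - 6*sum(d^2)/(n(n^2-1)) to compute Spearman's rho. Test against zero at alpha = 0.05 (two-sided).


Step 1: Rank x and y separately (midranks; no ties here).
rank(x): 9->5, 5->3, 4->2, 3->1, 10->6, 15->7, 7->4, 17->8
rank(y): 10->5, 12->6, 13->7, 3->3, 4->4, 1->1, 2->2, 14->8
Step 2: d_i = R_x(i) - R_y(i); compute d_i^2.
  (5-5)^2=0, (3-6)^2=9, (2-7)^2=25, (1-3)^2=4, (6-4)^2=4, (7-1)^2=36, (4-2)^2=4, (8-8)^2=0
sum(d^2) = 82.
Step 3: rho = 1 - 6*82 / (8*(8^2 - 1)) = 1 - 492/504 = 0.023810.
Step 4: Under H0, t = rho * sqrt((n-2)/(1-rho^2)) = 0.0583 ~ t(6).
Step 5: Two-sided p-value from the t-distribution with 6 df = 0.955374.
Step 6: alpha = 0.05. fail to reject H0.

rho = 0.0238, p = 0.955374, fail to reject H0 at alpha = 0.05.


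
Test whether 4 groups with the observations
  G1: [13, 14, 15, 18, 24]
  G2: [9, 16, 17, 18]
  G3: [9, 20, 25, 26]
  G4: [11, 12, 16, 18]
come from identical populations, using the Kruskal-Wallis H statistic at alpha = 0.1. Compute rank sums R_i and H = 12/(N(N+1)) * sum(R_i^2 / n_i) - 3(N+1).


Step 1: Combine all N = 17 observations and assign midranks.
sorted (value, group, rank): (9,G2,1.5), (9,G3,1.5), (11,G4,3), (12,G4,4), (13,G1,5), (14,G1,6), (15,G1,7), (16,G2,8.5), (16,G4,8.5), (17,G2,10), (18,G1,12), (18,G2,12), (18,G4,12), (20,G3,14), (24,G1,15), (25,G3,16), (26,G3,17)
Step 2: Sum ranks within each group.
R_1 = 45 (n_1 = 5)
R_2 = 32 (n_2 = 4)
R_3 = 48.5 (n_3 = 4)
R_4 = 27.5 (n_4 = 4)
Step 3: H = 12/(N(N+1)) * sum(R_i^2/n_i) - 3(N+1)
     = 12/(17*18) * (45^2/5 + 32^2/4 + 48.5^2/4 + 27.5^2/4) - 3*18
     = 0.039216 * 1438.12 - 54
     = 2.397059.
Step 4: Ties present; correction factor C = 1 - 36/(17^3 - 17) = 0.992647. Corrected H = 2.397059 / 0.992647 = 2.414815.
Step 5: Under H0, H ~ chi^2(3); p-value = 0.490883.
Step 6: alpha = 0.1. fail to reject H0.

H = 2.4148, df = 3, p = 0.490883, fail to reject H0.


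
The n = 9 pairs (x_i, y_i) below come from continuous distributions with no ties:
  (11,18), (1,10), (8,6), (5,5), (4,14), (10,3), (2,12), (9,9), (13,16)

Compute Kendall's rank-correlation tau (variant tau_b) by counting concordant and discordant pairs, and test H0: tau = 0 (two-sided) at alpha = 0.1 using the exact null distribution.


Step 1: Enumerate the 36 unordered pairs (i,j) with i<j and classify each by sign(x_j-x_i) * sign(y_j-y_i).
  (1,2):dx=-10,dy=-8->C; (1,3):dx=-3,dy=-12->C; (1,4):dx=-6,dy=-13->C; (1,5):dx=-7,dy=-4->C
  (1,6):dx=-1,dy=-15->C; (1,7):dx=-9,dy=-6->C; (1,8):dx=-2,dy=-9->C; (1,9):dx=+2,dy=-2->D
  (2,3):dx=+7,dy=-4->D; (2,4):dx=+4,dy=-5->D; (2,5):dx=+3,dy=+4->C; (2,6):dx=+9,dy=-7->D
  (2,7):dx=+1,dy=+2->C; (2,8):dx=+8,dy=-1->D; (2,9):dx=+12,dy=+6->C; (3,4):dx=-3,dy=-1->C
  (3,5):dx=-4,dy=+8->D; (3,6):dx=+2,dy=-3->D; (3,7):dx=-6,dy=+6->D; (3,8):dx=+1,dy=+3->C
  (3,9):dx=+5,dy=+10->C; (4,5):dx=-1,dy=+9->D; (4,6):dx=+5,dy=-2->D; (4,7):dx=-3,dy=+7->D
  (4,8):dx=+4,dy=+4->C; (4,9):dx=+8,dy=+11->C; (5,6):dx=+6,dy=-11->D; (5,7):dx=-2,dy=-2->C
  (5,8):dx=+5,dy=-5->D; (5,9):dx=+9,dy=+2->C; (6,7):dx=-8,dy=+9->D; (6,8):dx=-1,dy=+6->D
  (6,9):dx=+3,dy=+13->C; (7,8):dx=+7,dy=-3->D; (7,9):dx=+11,dy=+4->C; (8,9):dx=+4,dy=+7->C
Step 2: C = 20, D = 16, total pairs = 36.
Step 3: tau = (C - D)/(n(n-1)/2) = (20 - 16)/36 = 0.111111.
Step 4: Exact two-sided p-value (enumerate n! = 362880 permutations of y under H0): p = 0.761414.
Step 5: alpha = 0.1. fail to reject H0.

tau_b = 0.1111 (C=20, D=16), p = 0.761414, fail to reject H0.


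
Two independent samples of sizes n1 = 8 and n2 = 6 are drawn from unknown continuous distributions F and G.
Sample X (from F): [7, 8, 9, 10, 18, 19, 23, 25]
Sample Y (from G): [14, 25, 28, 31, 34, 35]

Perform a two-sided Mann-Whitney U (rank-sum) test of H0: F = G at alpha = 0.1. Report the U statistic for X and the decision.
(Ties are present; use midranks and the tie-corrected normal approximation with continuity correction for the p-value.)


Step 1: Combine and sort all 14 observations; assign midranks.
sorted (value, group): (7,X), (8,X), (9,X), (10,X), (14,Y), (18,X), (19,X), (23,X), (25,X), (25,Y), (28,Y), (31,Y), (34,Y), (35,Y)
ranks: 7->1, 8->2, 9->3, 10->4, 14->5, 18->6, 19->7, 23->8, 25->9.5, 25->9.5, 28->11, 31->12, 34->13, 35->14
Step 2: Rank sum for X: R1 = 1 + 2 + 3 + 4 + 6 + 7 + 8 + 9.5 = 40.5.
Step 3: U_X = R1 - n1(n1+1)/2 = 40.5 - 8*9/2 = 40.5 - 36 = 4.5.
       U_Y = n1*n2 - U_X = 48 - 4.5 = 43.5.
Step 4: Ties are present, so use the tie-corrected normal approximation (with continuity correction) for the p-value.
Step 5: p-value = 0.014065; compare to alpha = 0.1. reject H0.

U_X = 4.5, p = 0.014065, reject H0 at alpha = 0.1.


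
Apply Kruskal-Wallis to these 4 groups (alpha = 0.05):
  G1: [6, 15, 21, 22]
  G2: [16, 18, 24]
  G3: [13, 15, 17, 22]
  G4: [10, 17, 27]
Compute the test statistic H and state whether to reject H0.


Step 1: Combine all N = 14 observations and assign midranks.
sorted (value, group, rank): (6,G1,1), (10,G4,2), (13,G3,3), (15,G1,4.5), (15,G3,4.5), (16,G2,6), (17,G3,7.5), (17,G4,7.5), (18,G2,9), (21,G1,10), (22,G1,11.5), (22,G3,11.5), (24,G2,13), (27,G4,14)
Step 2: Sum ranks within each group.
R_1 = 27 (n_1 = 4)
R_2 = 28 (n_2 = 3)
R_3 = 26.5 (n_3 = 4)
R_4 = 23.5 (n_4 = 3)
Step 3: H = 12/(N(N+1)) * sum(R_i^2/n_i) - 3(N+1)
     = 12/(14*15) * (27^2/4 + 28^2/3 + 26.5^2/4 + 23.5^2/3) - 3*15
     = 0.057143 * 803.229 - 45
     = 0.898810.
Step 4: Ties present; correction factor C = 1 - 18/(14^3 - 14) = 0.993407. Corrected H = 0.898810 / 0.993407 = 0.904775.
Step 5: Under H0, H ~ chi^2(3); p-value = 0.824275.
Step 6: alpha = 0.05. fail to reject H0.

H = 0.9048, df = 3, p = 0.824275, fail to reject H0.


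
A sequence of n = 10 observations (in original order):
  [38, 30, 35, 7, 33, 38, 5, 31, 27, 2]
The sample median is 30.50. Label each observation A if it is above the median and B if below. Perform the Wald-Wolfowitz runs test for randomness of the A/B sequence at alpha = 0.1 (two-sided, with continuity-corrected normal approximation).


Step 1: Compute median = 30.50; label A = above, B = below.
Labels in order: ABABAABABB  (n_A = 5, n_B = 5)
Step 2: Count runs R = 8.
Step 3: Under H0 (random ordering), E[R] = 2*n_A*n_B/(n_A+n_B) + 1 = 2*5*5/10 + 1 = 6.0000.
        Var[R] = 2*n_A*n_B*(2*n_A*n_B - n_A - n_B) / ((n_A+n_B)^2 * (n_A+n_B-1)) = 2000/900 = 2.2222.
        SD[R] = 1.4907.
Step 4: Continuity-corrected z = (R - 0.5 - E[R]) / SD[R] = (8 - 0.5 - 6.0000) / 1.4907 = 1.0062.
Step 5: Two-sided p-value via normal approximation = 2*(1 - Phi(|z|)) = 0.314305.
Step 6: alpha = 0.1. fail to reject H0.

R = 8, z = 1.0062, p = 0.314305, fail to reject H0.


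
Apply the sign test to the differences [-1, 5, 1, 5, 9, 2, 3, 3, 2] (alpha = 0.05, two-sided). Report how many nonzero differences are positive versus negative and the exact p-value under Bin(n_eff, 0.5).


Step 1: Discard zero differences. Original n = 9; n_eff = number of nonzero differences = 9.
Nonzero differences (with sign): -1, +5, +1, +5, +9, +2, +3, +3, +2
Step 2: Count signs: positive = 8, negative = 1.
Step 3: Under H0: P(positive) = 0.5, so the number of positives S ~ Bin(9, 0.5).
Step 4: Two-sided exact p-value = sum of Bin(9,0.5) probabilities at or below the observed probability = 0.039062.
Step 5: alpha = 0.05. reject H0.

n_eff = 9, pos = 8, neg = 1, p = 0.039062, reject H0.


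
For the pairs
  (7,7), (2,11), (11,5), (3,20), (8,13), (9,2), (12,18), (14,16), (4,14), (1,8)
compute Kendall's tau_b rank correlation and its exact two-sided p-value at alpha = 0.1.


Step 1: Enumerate the 45 unordered pairs (i,j) with i<j and classify each by sign(x_j-x_i) * sign(y_j-y_i).
  (1,2):dx=-5,dy=+4->D; (1,3):dx=+4,dy=-2->D; (1,4):dx=-4,dy=+13->D; (1,5):dx=+1,dy=+6->C
  (1,6):dx=+2,dy=-5->D; (1,7):dx=+5,dy=+11->C; (1,8):dx=+7,dy=+9->C; (1,9):dx=-3,dy=+7->D
  (1,10):dx=-6,dy=+1->D; (2,3):dx=+9,dy=-6->D; (2,4):dx=+1,dy=+9->C; (2,5):dx=+6,dy=+2->C
  (2,6):dx=+7,dy=-9->D; (2,7):dx=+10,dy=+7->C; (2,8):dx=+12,dy=+5->C; (2,9):dx=+2,dy=+3->C
  (2,10):dx=-1,dy=-3->C; (3,4):dx=-8,dy=+15->D; (3,5):dx=-3,dy=+8->D; (3,6):dx=-2,dy=-3->C
  (3,7):dx=+1,dy=+13->C; (3,8):dx=+3,dy=+11->C; (3,9):dx=-7,dy=+9->D; (3,10):dx=-10,dy=+3->D
  (4,5):dx=+5,dy=-7->D; (4,6):dx=+6,dy=-18->D; (4,7):dx=+9,dy=-2->D; (4,8):dx=+11,dy=-4->D
  (4,9):dx=+1,dy=-6->D; (4,10):dx=-2,dy=-12->C; (5,6):dx=+1,dy=-11->D; (5,7):dx=+4,dy=+5->C
  (5,8):dx=+6,dy=+3->C; (5,9):dx=-4,dy=+1->D; (5,10):dx=-7,dy=-5->C; (6,7):dx=+3,dy=+16->C
  (6,8):dx=+5,dy=+14->C; (6,9):dx=-5,dy=+12->D; (6,10):dx=-8,dy=+6->D; (7,8):dx=+2,dy=-2->D
  (7,9):dx=-8,dy=-4->C; (7,10):dx=-11,dy=-10->C; (8,9):dx=-10,dy=-2->C; (8,10):dx=-13,dy=-8->C
  (9,10):dx=-3,dy=-6->C
Step 2: C = 23, D = 22, total pairs = 45.
Step 3: tau = (C - D)/(n(n-1)/2) = (23 - 22)/45 = 0.022222.
Step 4: Exact two-sided p-value (enumerate n! = 3628800 permutations of y under H0): p = 1.000000.
Step 5: alpha = 0.1. fail to reject H0.

tau_b = 0.0222 (C=23, D=22), p = 1.000000, fail to reject H0.


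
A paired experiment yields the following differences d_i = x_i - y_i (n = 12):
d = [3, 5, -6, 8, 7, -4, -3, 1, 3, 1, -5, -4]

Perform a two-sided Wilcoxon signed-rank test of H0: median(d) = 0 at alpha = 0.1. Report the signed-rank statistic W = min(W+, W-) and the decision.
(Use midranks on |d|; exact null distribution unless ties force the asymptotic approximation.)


Step 1: Drop any zero differences (none here) and take |d_i|.
|d| = [3, 5, 6, 8, 7, 4, 3, 1, 3, 1, 5, 4]
Step 2: Midrank |d_i| (ties get averaged ranks).
ranks: |3|->4, |5|->8.5, |6|->10, |8|->12, |7|->11, |4|->6.5, |3|->4, |1|->1.5, |3|->4, |1|->1.5, |5|->8.5, |4|->6.5
Step 3: Attach original signs; sum ranks with positive sign and with negative sign.
W+ = 4 + 8.5 + 12 + 11 + 1.5 + 4 + 1.5 = 42.5
W- = 10 + 6.5 + 4 + 8.5 + 6.5 = 35.5
(Check: W+ + W- = 78 should equal n(n+1)/2 = 78.)
Step 4: Test statistic W = min(W+, W-) = 35.5.
Step 5: Ties in |d|, so use the tie-corrected normal approximation.
        E[W] = n(n+1)/4 = 12*13/4 = 39.
        Tie groups: |d|=1 (t=2), |d|=3 (t=3), |d|=4 (t=2), |d|=5 (t=2); sum(t^3 - t) = 42.
        Var[W] = n(n+1)(2n+1)/24 - sum(t^3-t)/48 = 3900/24 - 42/48 = 161.625.
        z = (W - E[W]) / sqrt(Var[W]) = (35.5 - 39) / 12.7132 = -0.2753.
        Two-sided p = 2*Phi(z) = 0.783082.
Step 6: alpha = 0.1. fail to reject H0.

W+ = 42.5, W- = 35.5, W = min = 35.5, p = 0.783082, fail to reject H0.


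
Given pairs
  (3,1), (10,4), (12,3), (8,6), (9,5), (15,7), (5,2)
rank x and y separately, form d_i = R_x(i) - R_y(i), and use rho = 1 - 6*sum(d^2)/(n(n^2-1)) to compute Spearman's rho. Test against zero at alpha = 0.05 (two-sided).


Step 1: Rank x and y separately (midranks; no ties here).
rank(x): 3->1, 10->5, 12->6, 8->3, 9->4, 15->7, 5->2
rank(y): 1->1, 4->4, 3->3, 6->6, 5->5, 7->7, 2->2
Step 2: d_i = R_x(i) - R_y(i); compute d_i^2.
  (1-1)^2=0, (5-4)^2=1, (6-3)^2=9, (3-6)^2=9, (4-5)^2=1, (7-7)^2=0, (2-2)^2=0
sum(d^2) = 20.
Step 3: rho = 1 - 6*20 / (7*(7^2 - 1)) = 1 - 120/336 = 0.642857.
Step 4: Under H0, t = rho * sqrt((n-2)/(1-rho^2)) = 1.8766 ~ t(5).
Step 5: Two-sided p-value from the t-distribution with 5 df = 0.119392.
Step 6: alpha = 0.05. fail to reject H0.

rho = 0.6429, p = 0.119392, fail to reject H0 at alpha = 0.05.


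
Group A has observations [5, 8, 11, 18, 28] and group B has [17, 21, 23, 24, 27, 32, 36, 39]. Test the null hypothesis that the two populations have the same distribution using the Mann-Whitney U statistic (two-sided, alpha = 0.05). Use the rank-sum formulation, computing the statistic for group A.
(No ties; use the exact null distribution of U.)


Step 1: Combine and sort all 13 observations; assign midranks.
sorted (value, group): (5,X), (8,X), (11,X), (17,Y), (18,X), (21,Y), (23,Y), (24,Y), (27,Y), (28,X), (32,Y), (36,Y), (39,Y)
ranks: 5->1, 8->2, 11->3, 17->4, 18->5, 21->6, 23->7, 24->8, 27->9, 28->10, 32->11, 36->12, 39->13
Step 2: Rank sum for X: R1 = 1 + 2 + 3 + 5 + 10 = 21.
Step 3: U_X = R1 - n1(n1+1)/2 = 21 - 5*6/2 = 21 - 15 = 6.
       U_Y = n1*n2 - U_X = 40 - 6 = 34.
Step 4: No ties, so the exact null distribution of U (based on enumerating the C(13,5) = 1287 equally likely rank assignments) gives the two-sided p-value.
Step 5: p-value = 0.045066; compare to alpha = 0.05. reject H0.

U_X = 6, p = 0.045066, reject H0 at alpha = 0.05.


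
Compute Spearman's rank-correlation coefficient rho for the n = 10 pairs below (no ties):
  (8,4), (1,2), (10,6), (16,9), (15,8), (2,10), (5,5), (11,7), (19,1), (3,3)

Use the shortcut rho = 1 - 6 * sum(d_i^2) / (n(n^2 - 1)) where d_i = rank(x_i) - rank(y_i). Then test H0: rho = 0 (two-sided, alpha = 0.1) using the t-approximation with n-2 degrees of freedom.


Step 1: Rank x and y separately (midranks; no ties here).
rank(x): 8->5, 1->1, 10->6, 16->9, 15->8, 2->2, 5->4, 11->7, 19->10, 3->3
rank(y): 4->4, 2->2, 6->6, 9->9, 8->8, 10->10, 5->5, 7->7, 1->1, 3->3
Step 2: d_i = R_x(i) - R_y(i); compute d_i^2.
  (5-4)^2=1, (1-2)^2=1, (6-6)^2=0, (9-9)^2=0, (8-8)^2=0, (2-10)^2=64, (4-5)^2=1, (7-7)^2=0, (10-1)^2=81, (3-3)^2=0
sum(d^2) = 148.
Step 3: rho = 1 - 6*148 / (10*(10^2 - 1)) = 1 - 888/990 = 0.103030.
Step 4: Under H0, t = rho * sqrt((n-2)/(1-rho^2)) = 0.2930 ~ t(8).
Step 5: Two-sided p-value from the t-distribution with 8 df = 0.776998.
Step 6: alpha = 0.1. fail to reject H0.

rho = 0.1030, p = 0.776998, fail to reject H0 at alpha = 0.1.


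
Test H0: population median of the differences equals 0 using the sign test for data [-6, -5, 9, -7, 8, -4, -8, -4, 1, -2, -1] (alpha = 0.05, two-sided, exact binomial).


Step 1: Discard zero differences. Original n = 11; n_eff = number of nonzero differences = 11.
Nonzero differences (with sign): -6, -5, +9, -7, +8, -4, -8, -4, +1, -2, -1
Step 2: Count signs: positive = 3, negative = 8.
Step 3: Under H0: P(positive) = 0.5, so the number of positives S ~ Bin(11, 0.5).
Step 4: Two-sided exact p-value = sum of Bin(11,0.5) probabilities at or below the observed probability = 0.226562.
Step 5: alpha = 0.05. fail to reject H0.

n_eff = 11, pos = 3, neg = 8, p = 0.226562, fail to reject H0.


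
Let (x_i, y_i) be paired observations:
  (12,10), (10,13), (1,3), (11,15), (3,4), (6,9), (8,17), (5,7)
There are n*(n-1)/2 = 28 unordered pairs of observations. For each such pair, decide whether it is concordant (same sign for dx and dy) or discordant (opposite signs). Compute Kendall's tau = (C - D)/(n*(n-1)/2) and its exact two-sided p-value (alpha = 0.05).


Step 1: Enumerate the 28 unordered pairs (i,j) with i<j and classify each by sign(x_j-x_i) * sign(y_j-y_i).
  (1,2):dx=-2,dy=+3->D; (1,3):dx=-11,dy=-7->C; (1,4):dx=-1,dy=+5->D; (1,5):dx=-9,dy=-6->C
  (1,6):dx=-6,dy=-1->C; (1,7):dx=-4,dy=+7->D; (1,8):dx=-7,dy=-3->C; (2,3):dx=-9,dy=-10->C
  (2,4):dx=+1,dy=+2->C; (2,5):dx=-7,dy=-9->C; (2,6):dx=-4,dy=-4->C; (2,7):dx=-2,dy=+4->D
  (2,8):dx=-5,dy=-6->C; (3,4):dx=+10,dy=+12->C; (3,5):dx=+2,dy=+1->C; (3,6):dx=+5,dy=+6->C
  (3,7):dx=+7,dy=+14->C; (3,8):dx=+4,dy=+4->C; (4,5):dx=-8,dy=-11->C; (4,6):dx=-5,dy=-6->C
  (4,7):dx=-3,dy=+2->D; (4,8):dx=-6,dy=-8->C; (5,6):dx=+3,dy=+5->C; (5,7):dx=+5,dy=+13->C
  (5,8):dx=+2,dy=+3->C; (6,7):dx=+2,dy=+8->C; (6,8):dx=-1,dy=-2->C; (7,8):dx=-3,dy=-10->C
Step 2: C = 23, D = 5, total pairs = 28.
Step 3: tau = (C - D)/(n(n-1)/2) = (23 - 5)/28 = 0.642857.
Step 4: Exact two-sided p-value (enumerate n! = 40320 permutations of y under H0): p = 0.031151.
Step 5: alpha = 0.05. reject H0.

tau_b = 0.6429 (C=23, D=5), p = 0.031151, reject H0.


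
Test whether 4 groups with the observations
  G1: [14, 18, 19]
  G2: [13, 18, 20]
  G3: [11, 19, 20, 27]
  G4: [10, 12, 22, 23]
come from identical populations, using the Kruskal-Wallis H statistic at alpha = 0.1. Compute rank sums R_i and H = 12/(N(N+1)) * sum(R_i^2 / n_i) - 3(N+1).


Step 1: Combine all N = 14 observations and assign midranks.
sorted (value, group, rank): (10,G4,1), (11,G3,2), (12,G4,3), (13,G2,4), (14,G1,5), (18,G1,6.5), (18,G2,6.5), (19,G1,8.5), (19,G3,8.5), (20,G2,10.5), (20,G3,10.5), (22,G4,12), (23,G4,13), (27,G3,14)
Step 2: Sum ranks within each group.
R_1 = 20 (n_1 = 3)
R_2 = 21 (n_2 = 3)
R_3 = 35 (n_3 = 4)
R_4 = 29 (n_4 = 4)
Step 3: H = 12/(N(N+1)) * sum(R_i^2/n_i) - 3(N+1)
     = 12/(14*15) * (20^2/3 + 21^2/3 + 35^2/4 + 29^2/4) - 3*15
     = 0.057143 * 796.833 - 45
     = 0.533333.
Step 4: Ties present; correction factor C = 1 - 18/(14^3 - 14) = 0.993407. Corrected H = 0.533333 / 0.993407 = 0.536873.
Step 5: Under H0, H ~ chi^2(3); p-value = 0.910719.
Step 6: alpha = 0.1. fail to reject H0.

H = 0.5369, df = 3, p = 0.910719, fail to reject H0.


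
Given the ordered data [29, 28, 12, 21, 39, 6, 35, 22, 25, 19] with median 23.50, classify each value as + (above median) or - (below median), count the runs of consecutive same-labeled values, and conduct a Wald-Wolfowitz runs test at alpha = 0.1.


Step 1: Compute median = 23.50; label A = above, B = below.
Labels in order: AABBABABAB  (n_A = 5, n_B = 5)
Step 2: Count runs R = 8.
Step 3: Under H0 (random ordering), E[R] = 2*n_A*n_B/(n_A+n_B) + 1 = 2*5*5/10 + 1 = 6.0000.
        Var[R] = 2*n_A*n_B*(2*n_A*n_B - n_A - n_B) / ((n_A+n_B)^2 * (n_A+n_B-1)) = 2000/900 = 2.2222.
        SD[R] = 1.4907.
Step 4: Continuity-corrected z = (R - 0.5 - E[R]) / SD[R] = (8 - 0.5 - 6.0000) / 1.4907 = 1.0062.
Step 5: Two-sided p-value via normal approximation = 2*(1 - Phi(|z|)) = 0.314305.
Step 6: alpha = 0.1. fail to reject H0.

R = 8, z = 1.0062, p = 0.314305, fail to reject H0.


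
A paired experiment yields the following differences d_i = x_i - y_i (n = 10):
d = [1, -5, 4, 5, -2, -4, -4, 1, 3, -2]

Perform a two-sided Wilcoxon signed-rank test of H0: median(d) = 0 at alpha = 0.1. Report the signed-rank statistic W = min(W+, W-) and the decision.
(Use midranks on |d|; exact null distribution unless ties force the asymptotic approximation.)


Step 1: Drop any zero differences (none here) and take |d_i|.
|d| = [1, 5, 4, 5, 2, 4, 4, 1, 3, 2]
Step 2: Midrank |d_i| (ties get averaged ranks).
ranks: |1|->1.5, |5|->9.5, |4|->7, |5|->9.5, |2|->3.5, |4|->7, |4|->7, |1|->1.5, |3|->5, |2|->3.5
Step 3: Attach original signs; sum ranks with positive sign and with negative sign.
W+ = 1.5 + 7 + 9.5 + 1.5 + 5 = 24.5
W- = 9.5 + 3.5 + 7 + 7 + 3.5 = 30.5
(Check: W+ + W- = 55 should equal n(n+1)/2 = 55.)
Step 4: Test statistic W = min(W+, W-) = 24.5.
Step 5: Ties in |d|, so use the tie-corrected normal approximation.
        E[W] = n(n+1)/4 = 10*11/4 = 27.5.
        Tie groups: |d|=1 (t=2), |d|=2 (t=2), |d|=4 (t=3), |d|=5 (t=2); sum(t^3 - t) = 42.
        Var[W] = n(n+1)(2n+1)/24 - sum(t^3-t)/48 = 2310/24 - 42/48 = 95.375.
        z = (W - E[W]) / sqrt(Var[W]) = (24.5 - 27.5) / 9.7660 = -0.3072.
        Two-sided p = 2*Phi(z) = 0.758700.
Step 6: alpha = 0.1. fail to reject H0.

W+ = 24.5, W- = 30.5, W = min = 24.5, p = 0.758700, fail to reject H0.


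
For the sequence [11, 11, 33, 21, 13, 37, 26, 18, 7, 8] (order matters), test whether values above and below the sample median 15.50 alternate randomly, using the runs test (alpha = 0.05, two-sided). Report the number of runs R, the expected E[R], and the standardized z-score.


Step 1: Compute median = 15.50; label A = above, B = below.
Labels in order: BBAABAAABB  (n_A = 5, n_B = 5)
Step 2: Count runs R = 5.
Step 3: Under H0 (random ordering), E[R] = 2*n_A*n_B/(n_A+n_B) + 1 = 2*5*5/10 + 1 = 6.0000.
        Var[R] = 2*n_A*n_B*(2*n_A*n_B - n_A - n_B) / ((n_A+n_B)^2 * (n_A+n_B-1)) = 2000/900 = 2.2222.
        SD[R] = 1.4907.
Step 4: Continuity-corrected z = (R + 0.5 - E[R]) / SD[R] = (5 + 0.5 - 6.0000) / 1.4907 = -0.3354.
Step 5: Two-sided p-value via normal approximation = 2*(1 - Phi(|z|)) = 0.737316.
Step 6: alpha = 0.05. fail to reject H0.

R = 5, z = -0.3354, p = 0.737316, fail to reject H0.


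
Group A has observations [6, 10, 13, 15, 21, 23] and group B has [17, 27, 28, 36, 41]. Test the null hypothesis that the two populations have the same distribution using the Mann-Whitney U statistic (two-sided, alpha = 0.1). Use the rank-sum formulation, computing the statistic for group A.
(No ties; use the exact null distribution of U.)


Step 1: Combine and sort all 11 observations; assign midranks.
sorted (value, group): (6,X), (10,X), (13,X), (15,X), (17,Y), (21,X), (23,X), (27,Y), (28,Y), (36,Y), (41,Y)
ranks: 6->1, 10->2, 13->3, 15->4, 17->5, 21->6, 23->7, 27->8, 28->9, 36->10, 41->11
Step 2: Rank sum for X: R1 = 1 + 2 + 3 + 4 + 6 + 7 = 23.
Step 3: U_X = R1 - n1(n1+1)/2 = 23 - 6*7/2 = 23 - 21 = 2.
       U_Y = n1*n2 - U_X = 30 - 2 = 28.
Step 4: No ties, so the exact null distribution of U (based on enumerating the C(11,6) = 462 equally likely rank assignments) gives the two-sided p-value.
Step 5: p-value = 0.017316; compare to alpha = 0.1. reject H0.

U_X = 2, p = 0.017316, reject H0 at alpha = 0.1.


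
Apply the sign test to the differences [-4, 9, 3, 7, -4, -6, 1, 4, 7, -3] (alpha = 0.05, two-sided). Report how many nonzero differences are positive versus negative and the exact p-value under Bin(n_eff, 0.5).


Step 1: Discard zero differences. Original n = 10; n_eff = number of nonzero differences = 10.
Nonzero differences (with sign): -4, +9, +3, +7, -4, -6, +1, +4, +7, -3
Step 2: Count signs: positive = 6, negative = 4.
Step 3: Under H0: P(positive) = 0.5, so the number of positives S ~ Bin(10, 0.5).
Step 4: Two-sided exact p-value = sum of Bin(10,0.5) probabilities at or below the observed probability = 0.753906.
Step 5: alpha = 0.05. fail to reject H0.

n_eff = 10, pos = 6, neg = 4, p = 0.753906, fail to reject H0.


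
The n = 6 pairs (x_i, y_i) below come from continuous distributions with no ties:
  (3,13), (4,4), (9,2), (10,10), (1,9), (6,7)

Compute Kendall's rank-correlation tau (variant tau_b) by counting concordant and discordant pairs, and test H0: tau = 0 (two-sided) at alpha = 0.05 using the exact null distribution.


Step 1: Enumerate the 15 unordered pairs (i,j) with i<j and classify each by sign(x_j-x_i) * sign(y_j-y_i).
  (1,2):dx=+1,dy=-9->D; (1,3):dx=+6,dy=-11->D; (1,4):dx=+7,dy=-3->D; (1,5):dx=-2,dy=-4->C
  (1,6):dx=+3,dy=-6->D; (2,3):dx=+5,dy=-2->D; (2,4):dx=+6,dy=+6->C; (2,5):dx=-3,dy=+5->D
  (2,6):dx=+2,dy=+3->C; (3,4):dx=+1,dy=+8->C; (3,5):dx=-8,dy=+7->D; (3,6):dx=-3,dy=+5->D
  (4,5):dx=-9,dy=-1->C; (4,6):dx=-4,dy=-3->C; (5,6):dx=+5,dy=-2->D
Step 2: C = 6, D = 9, total pairs = 15.
Step 3: tau = (C - D)/(n(n-1)/2) = (6 - 9)/15 = -0.200000.
Step 4: Exact two-sided p-value (enumerate n! = 720 permutations of y under H0): p = 0.719444.
Step 5: alpha = 0.05. fail to reject H0.

tau_b = -0.2000 (C=6, D=9), p = 0.719444, fail to reject H0.
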